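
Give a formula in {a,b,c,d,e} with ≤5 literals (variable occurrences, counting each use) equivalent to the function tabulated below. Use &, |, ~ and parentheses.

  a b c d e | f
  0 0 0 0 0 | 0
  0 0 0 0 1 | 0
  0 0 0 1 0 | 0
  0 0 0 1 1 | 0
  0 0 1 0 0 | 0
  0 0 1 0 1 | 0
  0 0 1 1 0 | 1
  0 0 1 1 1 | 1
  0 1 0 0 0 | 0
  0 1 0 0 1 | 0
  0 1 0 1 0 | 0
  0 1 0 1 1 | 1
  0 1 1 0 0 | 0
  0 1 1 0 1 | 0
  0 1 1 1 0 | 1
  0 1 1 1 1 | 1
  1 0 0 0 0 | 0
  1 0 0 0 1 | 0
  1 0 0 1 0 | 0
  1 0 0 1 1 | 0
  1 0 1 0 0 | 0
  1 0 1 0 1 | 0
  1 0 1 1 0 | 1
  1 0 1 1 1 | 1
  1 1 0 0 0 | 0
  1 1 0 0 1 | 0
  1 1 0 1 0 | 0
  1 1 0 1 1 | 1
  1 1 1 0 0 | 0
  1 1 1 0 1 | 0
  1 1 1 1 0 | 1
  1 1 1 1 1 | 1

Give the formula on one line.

((c | ((d & b) & e)) & d)

  (d & b) = 00000000001100110000000000110011
  ((d & b) & e) = 00000000000100010000000000010001
  (c | ((d & b) & e)) = 00001111000111110000111100011111
  ((c | ((d & b) & e)) & d) = 00000011000100110000001100010011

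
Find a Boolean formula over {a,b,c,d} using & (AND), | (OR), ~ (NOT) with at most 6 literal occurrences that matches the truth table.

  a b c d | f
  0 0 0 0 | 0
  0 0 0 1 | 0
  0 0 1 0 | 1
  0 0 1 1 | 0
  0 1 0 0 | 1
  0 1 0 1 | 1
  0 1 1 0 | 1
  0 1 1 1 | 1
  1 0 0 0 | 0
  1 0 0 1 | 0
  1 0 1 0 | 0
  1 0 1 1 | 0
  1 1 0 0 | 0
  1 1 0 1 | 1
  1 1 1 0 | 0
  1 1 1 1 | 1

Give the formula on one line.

(((~d & c) | b) & ((b & d) | ~a))

  ~d = 1010101010101010
  (~d & c) = 0010001000100010
  ((~d & c) | b) = 0010111100101111
  (b & d) = 0000010100000101
  ~a = 1111111100000000
  ((b & d) | ~a) = 1111111100000101
  (((~d & c) | b) & ((b & d) | ~a)) = 0010111100000101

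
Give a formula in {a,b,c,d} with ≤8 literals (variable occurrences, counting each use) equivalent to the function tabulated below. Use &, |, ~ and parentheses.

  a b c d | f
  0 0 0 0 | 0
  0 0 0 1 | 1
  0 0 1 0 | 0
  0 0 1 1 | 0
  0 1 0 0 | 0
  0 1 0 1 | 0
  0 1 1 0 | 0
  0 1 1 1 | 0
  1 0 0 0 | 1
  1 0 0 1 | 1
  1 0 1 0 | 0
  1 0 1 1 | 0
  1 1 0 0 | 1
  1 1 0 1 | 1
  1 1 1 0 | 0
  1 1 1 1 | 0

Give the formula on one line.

  ~b = 1111000011110000
  (d & ~b) = 0101000001010000
  ~c = 1100110011001100
  (a & ~c) = 0000000011001100
  ((d & ~b) | (a & ~c)) = 0101000011011100
  (((d & ~b) | (a & ~c)) & ~c) = 0100000011001100

(((d & ~b) | (a & ~c)) & ~c)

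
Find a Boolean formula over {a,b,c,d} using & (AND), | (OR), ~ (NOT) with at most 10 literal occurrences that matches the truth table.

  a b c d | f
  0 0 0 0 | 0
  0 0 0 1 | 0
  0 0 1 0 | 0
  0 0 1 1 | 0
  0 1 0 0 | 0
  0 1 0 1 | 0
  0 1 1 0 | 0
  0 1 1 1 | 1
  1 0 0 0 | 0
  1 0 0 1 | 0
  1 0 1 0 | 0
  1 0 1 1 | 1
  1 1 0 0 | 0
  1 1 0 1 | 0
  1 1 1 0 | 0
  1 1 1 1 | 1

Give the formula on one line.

  (a | c) = 0011001111111111
  (b | a) = 0000111111111111
  ~a = 1111111100000000
  (~a | c) = 1111111100110011
  ((b | a) & (~a | c)) = 0000111100110011
  (((b | a) & (~a | c)) & d) = 0000010100010001
  ((a | c) & (((b | a) & (~a | c)) & d)) = 0000000100010001

((a | c) & (((b | a) & (~a | c)) & d))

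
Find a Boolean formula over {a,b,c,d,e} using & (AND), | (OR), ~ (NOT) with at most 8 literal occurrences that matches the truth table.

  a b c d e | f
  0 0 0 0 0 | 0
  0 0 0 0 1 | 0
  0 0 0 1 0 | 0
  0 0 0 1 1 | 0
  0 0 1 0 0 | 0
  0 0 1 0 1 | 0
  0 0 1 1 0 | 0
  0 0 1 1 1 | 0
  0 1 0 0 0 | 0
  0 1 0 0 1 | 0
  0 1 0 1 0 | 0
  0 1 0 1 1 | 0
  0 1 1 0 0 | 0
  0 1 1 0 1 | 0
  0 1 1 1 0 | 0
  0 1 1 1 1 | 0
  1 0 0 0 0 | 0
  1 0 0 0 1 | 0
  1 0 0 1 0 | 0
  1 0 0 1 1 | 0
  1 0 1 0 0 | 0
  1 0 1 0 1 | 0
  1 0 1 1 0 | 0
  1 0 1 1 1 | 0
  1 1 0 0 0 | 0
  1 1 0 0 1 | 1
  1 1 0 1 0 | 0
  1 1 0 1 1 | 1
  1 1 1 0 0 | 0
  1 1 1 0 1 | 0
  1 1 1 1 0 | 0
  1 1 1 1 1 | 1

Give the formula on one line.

  ~c = 11110000111100001111000011110000
  (d | ~c) = 11110011111100111111001111110011
  (e & (d | ~c)) = 01010001010100010101000101010001
  (b & a) = 00000000000000000000000011111111
  ((e & (d | ~c)) & (b & a)) = 00000000000000000000000001010001

((e & (d | ~c)) & (b & a))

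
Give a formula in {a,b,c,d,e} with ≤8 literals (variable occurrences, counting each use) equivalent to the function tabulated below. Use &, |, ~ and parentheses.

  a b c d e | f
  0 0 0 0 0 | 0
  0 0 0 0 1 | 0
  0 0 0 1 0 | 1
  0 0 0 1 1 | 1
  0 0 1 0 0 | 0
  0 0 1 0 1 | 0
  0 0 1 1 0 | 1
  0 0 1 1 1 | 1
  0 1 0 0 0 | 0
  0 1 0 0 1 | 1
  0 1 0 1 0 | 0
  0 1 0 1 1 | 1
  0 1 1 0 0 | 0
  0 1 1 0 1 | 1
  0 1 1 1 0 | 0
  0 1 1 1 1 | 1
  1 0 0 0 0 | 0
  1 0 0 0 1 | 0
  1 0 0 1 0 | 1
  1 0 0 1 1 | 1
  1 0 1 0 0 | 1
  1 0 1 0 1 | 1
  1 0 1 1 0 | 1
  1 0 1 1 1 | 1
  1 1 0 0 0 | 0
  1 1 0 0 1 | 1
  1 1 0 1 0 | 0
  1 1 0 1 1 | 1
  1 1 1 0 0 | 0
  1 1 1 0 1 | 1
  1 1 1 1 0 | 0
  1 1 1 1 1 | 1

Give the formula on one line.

  ~e = 10101010101010101010101010101010
  ~b = 11111111000000001111111100000000
  (~e & ~b) = 10101010000000001010101000000000
  (e | (~e & ~b)) = 11111111010101011111111101010101
  (a & c) = 00000000000000000000111100001111
  ((a & c) | b) = 00000000111111110000111111111111
  (((a & c) | b) | d) = 00110011111111110011111111111111
  ((e | (~e & ~b)) & (((a & c) | b) | d)) = 00110011010101010011111101010101

((e | (~e & ~b)) & (((a & c) | b) | d))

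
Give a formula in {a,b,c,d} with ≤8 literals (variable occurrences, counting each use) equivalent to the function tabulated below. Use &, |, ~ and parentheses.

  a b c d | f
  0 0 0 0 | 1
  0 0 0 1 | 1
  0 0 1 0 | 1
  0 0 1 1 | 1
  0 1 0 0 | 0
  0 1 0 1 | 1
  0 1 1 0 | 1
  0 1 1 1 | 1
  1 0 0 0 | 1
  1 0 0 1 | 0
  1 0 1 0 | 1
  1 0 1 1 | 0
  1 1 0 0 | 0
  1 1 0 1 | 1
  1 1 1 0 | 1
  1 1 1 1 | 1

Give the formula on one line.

  ~d = 1010101010101010
  (a & ~d) = 0000000010101010
  ~a = 1111111100000000
  ((a & ~d) | ~a) = 1111111110101010
  (((a & ~d) | ~a) | b) = 1111111110101111
  ~b = 1111000011110000
  (d | ~b) = 1111010111110101
  (c & ~d) = 0010001000100010
  ((d | ~b) | (c & ~d)) = 1111011111110111
  ((((a & ~d) | ~a) | b) & ((d | ~b) | (c & ~d))) = 1111011110100111

((((a & ~d) | ~a) | b) & ((d | ~b) | (c & ~d)))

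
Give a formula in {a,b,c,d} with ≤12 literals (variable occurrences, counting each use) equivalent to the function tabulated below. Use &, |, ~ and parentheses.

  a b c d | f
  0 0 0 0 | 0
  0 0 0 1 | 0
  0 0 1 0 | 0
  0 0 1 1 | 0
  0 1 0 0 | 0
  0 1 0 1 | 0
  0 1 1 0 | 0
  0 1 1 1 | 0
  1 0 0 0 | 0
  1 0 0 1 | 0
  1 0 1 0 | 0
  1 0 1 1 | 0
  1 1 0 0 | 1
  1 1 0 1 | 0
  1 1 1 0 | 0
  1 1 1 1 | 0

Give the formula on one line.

  ~c = 1100110011001100
  (a | ~c) = 1100110011111111
  ~d = 1010101010101010
  ((a | ~c) & ~d) = 1000100010101010
  (((a | ~c) & ~d) & b) = 0000100000001010
  (~c & ~d) = 1000100010001000
  ((((a | ~c) & ~d) & b) | (~c & ~d)) = 1000100010001010
  (b & ~c) = 0000110000001100
  (a & (b & ~c)) = 0000000000001100
  (((((a | ~c) & ~d) & b) | (~c & ~d)) & (a & (b & ~c))) = 0000000000001000

(((((a | ~c) & ~d) & b) | (~c & ~d)) & (a & (b & ~c)))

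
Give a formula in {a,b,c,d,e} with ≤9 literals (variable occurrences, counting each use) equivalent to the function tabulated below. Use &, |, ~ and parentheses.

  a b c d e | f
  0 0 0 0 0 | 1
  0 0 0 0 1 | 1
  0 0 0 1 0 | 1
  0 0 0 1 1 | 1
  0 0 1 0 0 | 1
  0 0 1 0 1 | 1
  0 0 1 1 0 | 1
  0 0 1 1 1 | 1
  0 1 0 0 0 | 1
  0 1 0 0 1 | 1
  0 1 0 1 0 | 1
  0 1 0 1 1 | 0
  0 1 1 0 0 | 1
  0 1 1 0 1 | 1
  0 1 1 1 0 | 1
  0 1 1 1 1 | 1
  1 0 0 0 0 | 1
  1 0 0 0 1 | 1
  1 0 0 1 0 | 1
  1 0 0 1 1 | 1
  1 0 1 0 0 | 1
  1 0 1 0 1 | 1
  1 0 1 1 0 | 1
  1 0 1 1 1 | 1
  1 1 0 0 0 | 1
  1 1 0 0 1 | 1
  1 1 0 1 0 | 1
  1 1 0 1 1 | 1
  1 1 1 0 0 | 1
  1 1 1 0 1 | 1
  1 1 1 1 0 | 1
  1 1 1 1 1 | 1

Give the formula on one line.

(((~b | a) | ~d) | (((c | (~d & e)) | ~e) | (~a & ~b)))

  ~b = 11111111000000001111111100000000
  (~b | a) = 11111111000000001111111111111111
  ~d = 11001100110011001100110011001100
  ((~b | a) | ~d) = 11111111110011001111111111111111
  (~d & e) = 01000100010001000100010001000100
  (c | (~d & e)) = 01001111010011110100111101001111
  ~e = 10101010101010101010101010101010
  ((c | (~d & e)) | ~e) = 11101111111011111110111111101111
  ~a = 11111111111111110000000000000000
  (~a & ~b) = 11111111000000000000000000000000
  (((c | (~d & e)) | ~e) | (~a & ~b)) = 11111111111011111110111111101111
  (((~b | a) | ~d) | (((c | (~d & e)) | ~e) | (~a & ~b))) = 11111111111011111111111111111111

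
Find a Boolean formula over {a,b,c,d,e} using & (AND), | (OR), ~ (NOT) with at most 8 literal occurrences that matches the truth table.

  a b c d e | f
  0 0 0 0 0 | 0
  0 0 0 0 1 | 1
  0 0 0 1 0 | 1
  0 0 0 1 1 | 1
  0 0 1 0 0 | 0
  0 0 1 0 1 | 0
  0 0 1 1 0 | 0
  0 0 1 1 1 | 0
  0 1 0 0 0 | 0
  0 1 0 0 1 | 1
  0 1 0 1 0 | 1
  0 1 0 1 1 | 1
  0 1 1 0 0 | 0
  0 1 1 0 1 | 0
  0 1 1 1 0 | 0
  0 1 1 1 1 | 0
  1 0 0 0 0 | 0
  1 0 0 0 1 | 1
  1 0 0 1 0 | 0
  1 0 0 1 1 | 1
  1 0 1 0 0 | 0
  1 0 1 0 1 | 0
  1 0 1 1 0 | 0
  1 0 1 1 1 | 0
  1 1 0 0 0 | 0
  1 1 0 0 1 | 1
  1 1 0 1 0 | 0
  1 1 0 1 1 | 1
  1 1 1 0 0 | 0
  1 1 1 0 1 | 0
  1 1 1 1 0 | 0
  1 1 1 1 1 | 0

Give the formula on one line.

  ~a = 11111111111111110000000000000000
  (~a | e) = 11111111111111110101010101010101
  ~c = 11110000111100001111000011110000
  (~a & c) = 00001111000011110000000000000000
  (e | (~a & c)) = 01011111010111110101010101010101
  (d | (e | (~a & c))) = 01111111011111110111011101110111
  (~c & (d | (e | (~a & c)))) = 01110000011100000111000001110000
  ((~a | e) & (~c & (d | (e | (~a & c))))) = 01110000011100000101000001010000

((~a | e) & (~c & (d | (e | (~a & c)))))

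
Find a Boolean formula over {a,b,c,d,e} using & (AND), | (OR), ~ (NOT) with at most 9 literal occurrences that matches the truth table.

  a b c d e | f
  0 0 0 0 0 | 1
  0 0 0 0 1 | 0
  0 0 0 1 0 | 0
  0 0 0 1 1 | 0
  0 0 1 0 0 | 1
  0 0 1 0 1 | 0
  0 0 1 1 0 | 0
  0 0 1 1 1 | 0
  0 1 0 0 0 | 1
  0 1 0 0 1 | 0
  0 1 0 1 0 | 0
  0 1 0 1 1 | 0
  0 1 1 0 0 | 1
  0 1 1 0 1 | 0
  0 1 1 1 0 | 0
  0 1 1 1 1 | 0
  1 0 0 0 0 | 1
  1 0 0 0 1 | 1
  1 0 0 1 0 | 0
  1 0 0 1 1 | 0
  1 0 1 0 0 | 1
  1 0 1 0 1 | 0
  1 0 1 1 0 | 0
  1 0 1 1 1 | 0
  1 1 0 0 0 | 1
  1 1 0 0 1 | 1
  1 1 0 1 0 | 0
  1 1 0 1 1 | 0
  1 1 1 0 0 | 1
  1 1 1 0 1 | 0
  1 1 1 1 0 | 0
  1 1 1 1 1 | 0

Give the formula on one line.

(((~d & ~c) | (~d & (c & ~e))) & ((~e & (~d | b)) | a))

  ~d = 11001100110011001100110011001100
  ~c = 11110000111100001111000011110000
  (~d & ~c) = 11000000110000001100000011000000
  ~e = 10101010101010101010101010101010
  (c & ~e) = 00001010000010100000101000001010
  (~d & (c & ~e)) = 00001000000010000000100000001000
  ((~d & ~c) | (~d & (c & ~e))) = 11001000110010001100100011001000
  (~d | b) = 11001100111111111100110011111111
  (~e & (~d | b)) = 10001000101010101000100010101010
  ((~e & (~d | b)) | a) = 10001000101010101111111111111111
  (((~d & ~c) | (~d & (c & ~e))) & ((~e & (~d | b)) | a)) = 10001000100010001100100011001000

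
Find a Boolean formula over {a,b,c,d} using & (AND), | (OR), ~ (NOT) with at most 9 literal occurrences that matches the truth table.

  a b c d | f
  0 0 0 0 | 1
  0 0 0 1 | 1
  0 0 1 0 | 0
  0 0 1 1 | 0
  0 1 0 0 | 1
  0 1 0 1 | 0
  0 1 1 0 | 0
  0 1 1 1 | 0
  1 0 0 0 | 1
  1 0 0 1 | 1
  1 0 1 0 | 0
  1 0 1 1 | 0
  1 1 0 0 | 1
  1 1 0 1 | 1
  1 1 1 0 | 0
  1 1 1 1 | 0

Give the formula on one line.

  ~c = 1100110011001100
  ~d = 1010101010101010
  (~c & ~d) = 1000100010001000
  ~b = 1111000011110000
  (~b | a) = 1111000011111111
  (d | c) = 0111011101110111
  ((~b | a) & (d | c)) = 0111000001110111
  (~c & ((~b | a) & (d | c))) = 0100000001000100
  ((~c & ~d) | (~c & ((~b | a) & (d | c)))) = 1100100011001100

((~c & ~d) | (~c & ((~b | a) & (d | c))))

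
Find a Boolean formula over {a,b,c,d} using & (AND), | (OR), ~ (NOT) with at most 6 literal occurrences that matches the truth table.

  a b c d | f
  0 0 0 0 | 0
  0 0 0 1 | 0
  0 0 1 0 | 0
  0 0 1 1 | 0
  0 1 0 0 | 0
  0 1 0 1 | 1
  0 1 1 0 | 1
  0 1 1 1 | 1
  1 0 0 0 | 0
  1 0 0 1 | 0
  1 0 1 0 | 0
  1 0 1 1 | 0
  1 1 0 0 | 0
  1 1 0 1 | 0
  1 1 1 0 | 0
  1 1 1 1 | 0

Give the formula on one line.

  (a | d) = 0101010111111111
  ~b = 1111000011110000
  ((a | d) | ~b) = 1111010111111111
  (c | ((a | d) | ~b)) = 1111011111111111
  ~a = 1111111100000000
  (b & ~a) = 0000111100000000
  ((c | ((a | d) | ~b)) & (b & ~a)) = 0000011100000000

((c | ((a | d) | ~b)) & (b & ~a))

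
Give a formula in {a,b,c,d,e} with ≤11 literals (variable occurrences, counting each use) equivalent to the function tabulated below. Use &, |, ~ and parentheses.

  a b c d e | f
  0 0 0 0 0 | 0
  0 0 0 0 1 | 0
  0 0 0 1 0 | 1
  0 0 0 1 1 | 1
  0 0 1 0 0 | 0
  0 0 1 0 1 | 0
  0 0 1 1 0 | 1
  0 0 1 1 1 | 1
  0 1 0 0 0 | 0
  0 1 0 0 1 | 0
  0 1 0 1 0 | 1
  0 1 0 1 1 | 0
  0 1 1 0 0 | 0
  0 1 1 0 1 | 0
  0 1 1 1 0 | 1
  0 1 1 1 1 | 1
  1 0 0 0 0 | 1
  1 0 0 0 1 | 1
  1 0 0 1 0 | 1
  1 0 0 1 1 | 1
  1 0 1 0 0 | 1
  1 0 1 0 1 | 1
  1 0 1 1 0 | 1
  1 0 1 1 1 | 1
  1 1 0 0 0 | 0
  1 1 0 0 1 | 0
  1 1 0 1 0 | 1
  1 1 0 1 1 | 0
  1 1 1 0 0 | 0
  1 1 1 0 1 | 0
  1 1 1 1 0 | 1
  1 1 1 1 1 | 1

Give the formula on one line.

(((((~e & d) & b) | ~b) | ((d & c) & e)) & (d | a))

  ~e = 10101010101010101010101010101010
  (~e & d) = 00100010001000100010001000100010
  ((~e & d) & b) = 00000000001000100000000000100010
  ~b = 11111111000000001111111100000000
  (((~e & d) & b) | ~b) = 11111111001000101111111100100010
  (d & c) = 00000011000000110000001100000011
  ((d & c) & e) = 00000001000000010000000100000001
  ((((~e & d) & b) | ~b) | ((d & c) & e)) = 11111111001000111111111100100011
  (d | a) = 00110011001100111111111111111111
  (((((~e & d) & b) | ~b) | ((d & c) & e)) & (d | a)) = 00110011001000111111111100100011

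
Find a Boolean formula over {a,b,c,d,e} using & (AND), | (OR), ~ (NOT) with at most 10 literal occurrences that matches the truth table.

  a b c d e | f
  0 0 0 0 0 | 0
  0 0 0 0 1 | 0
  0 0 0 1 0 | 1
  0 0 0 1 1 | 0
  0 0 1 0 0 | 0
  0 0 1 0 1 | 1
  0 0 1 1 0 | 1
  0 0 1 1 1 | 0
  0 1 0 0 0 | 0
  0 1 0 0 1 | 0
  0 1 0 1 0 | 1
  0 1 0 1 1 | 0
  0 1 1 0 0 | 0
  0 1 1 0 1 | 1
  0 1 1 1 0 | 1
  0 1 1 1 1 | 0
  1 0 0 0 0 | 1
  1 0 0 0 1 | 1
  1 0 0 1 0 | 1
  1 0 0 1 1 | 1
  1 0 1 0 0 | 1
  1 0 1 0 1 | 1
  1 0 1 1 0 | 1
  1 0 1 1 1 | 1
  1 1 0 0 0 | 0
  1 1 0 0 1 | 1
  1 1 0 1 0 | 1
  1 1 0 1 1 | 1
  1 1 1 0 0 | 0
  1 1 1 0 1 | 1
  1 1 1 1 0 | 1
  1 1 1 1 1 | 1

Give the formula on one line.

  ~b = 11111111000000001111111100000000
  (~b | e) = 11111111010101011111111101010101
  ((~b | e) & a) = 00000000000000001111111101010101
  ~d = 11001100110011001100110011001100
  (e & ~d) = 01000100010001000100010001000100
  ((e & ~d) & c) = 00000100000001000000010000000100
  ~e = 10101010101010101010101010101010
  (d & ~e) = 00100010001000100010001000100010
  (((e & ~d) & c) | (d & ~e)) = 00100110001001100010011000100110
  (((~b | e) & a) | (((e & ~d) & c) | (d & ~e))) = 00100110001001101111111101110111

(((~b | e) & a) | (((e & ~d) & c) | (d & ~e)))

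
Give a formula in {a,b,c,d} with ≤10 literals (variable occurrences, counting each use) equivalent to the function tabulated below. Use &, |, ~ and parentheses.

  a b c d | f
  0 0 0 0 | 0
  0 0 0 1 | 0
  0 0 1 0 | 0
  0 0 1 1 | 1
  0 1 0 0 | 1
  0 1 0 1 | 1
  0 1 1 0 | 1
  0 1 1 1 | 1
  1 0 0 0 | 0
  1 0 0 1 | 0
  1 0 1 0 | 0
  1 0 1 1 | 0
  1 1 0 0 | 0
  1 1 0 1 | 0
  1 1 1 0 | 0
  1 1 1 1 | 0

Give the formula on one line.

  ~a = 1111111100000000
  (~a & b) = 0000111100000000
  (c & d) = 0001000100010001
  ((c & d) & ~a) = 0001000100000000
  ((~a & b) | ((c & d) & ~a)) = 0001111100000000
  (a | ((~a & b) | ((c & d) & ~a))) = 0001111111111111
  (~a & (a | ((~a & b) | ((c & d) & ~a)))) = 0001111100000000

(~a & (a | ((~a & b) | ((c & d) & ~a))))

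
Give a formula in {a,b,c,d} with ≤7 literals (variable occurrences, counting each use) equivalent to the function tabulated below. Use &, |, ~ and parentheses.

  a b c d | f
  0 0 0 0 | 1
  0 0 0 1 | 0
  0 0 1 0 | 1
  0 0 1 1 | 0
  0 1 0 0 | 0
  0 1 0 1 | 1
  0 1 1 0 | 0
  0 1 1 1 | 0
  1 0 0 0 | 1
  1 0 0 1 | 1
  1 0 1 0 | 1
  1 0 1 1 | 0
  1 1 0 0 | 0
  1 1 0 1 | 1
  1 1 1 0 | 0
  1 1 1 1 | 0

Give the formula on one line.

  ~b = 1111000011110000
  (~b | d) = 1111010111110101
  ~d = 1010101010101010
  (a | ~d) = 1010101011111111
  (b | (a | ~d)) = 1010111111111111
  ~c = 1100110011001100
  (~c | ~d) = 1110111011101110
  ((b | (a | ~d)) & (~c | ~d)) = 1010111011101110
  ((~b | d) & ((b | (a | ~d)) & (~c | ~d))) = 1010010011100100

((~b | d) & ((b | (a | ~d)) & (~c | ~d)))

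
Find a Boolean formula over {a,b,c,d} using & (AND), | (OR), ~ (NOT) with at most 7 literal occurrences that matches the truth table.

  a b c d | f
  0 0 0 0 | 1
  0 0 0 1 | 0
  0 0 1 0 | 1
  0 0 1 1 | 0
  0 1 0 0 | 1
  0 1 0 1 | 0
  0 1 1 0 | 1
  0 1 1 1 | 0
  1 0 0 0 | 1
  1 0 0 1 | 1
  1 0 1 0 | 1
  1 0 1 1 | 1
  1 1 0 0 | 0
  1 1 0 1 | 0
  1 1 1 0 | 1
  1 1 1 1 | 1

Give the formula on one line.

((~b | (((~d | a) & c) | ~a)) & (~d | a))

  ~b = 1111000011110000
  ~d = 1010101010101010
  (~d | a) = 1010101011111111
  ((~d | a) & c) = 0010001000110011
  ~a = 1111111100000000
  (((~d | a) & c) | ~a) = 1111111100110011
  (~b | (((~d | a) & c) | ~a)) = 1111111111110011
  ((~b | (((~d | a) & c) | ~a)) & (~d | a)) = 1010101011110011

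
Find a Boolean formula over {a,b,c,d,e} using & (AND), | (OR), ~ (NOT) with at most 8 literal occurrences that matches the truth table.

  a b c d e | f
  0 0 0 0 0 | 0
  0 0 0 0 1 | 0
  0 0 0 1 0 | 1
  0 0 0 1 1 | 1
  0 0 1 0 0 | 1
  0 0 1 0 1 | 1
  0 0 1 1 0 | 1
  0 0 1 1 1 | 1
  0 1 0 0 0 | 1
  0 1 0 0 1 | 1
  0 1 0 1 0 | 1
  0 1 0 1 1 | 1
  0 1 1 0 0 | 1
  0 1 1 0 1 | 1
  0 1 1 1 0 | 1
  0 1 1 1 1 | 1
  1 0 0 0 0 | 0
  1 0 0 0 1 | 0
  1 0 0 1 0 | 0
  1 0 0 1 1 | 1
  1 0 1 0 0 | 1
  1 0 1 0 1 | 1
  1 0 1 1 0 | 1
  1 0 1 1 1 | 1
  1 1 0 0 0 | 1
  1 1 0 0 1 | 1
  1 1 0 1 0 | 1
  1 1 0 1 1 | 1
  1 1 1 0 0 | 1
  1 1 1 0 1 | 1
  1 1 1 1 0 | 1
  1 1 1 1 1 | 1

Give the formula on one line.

  (c | e) = 01011111010111110101111101011111
  (d & a) = 00000000000000000011001100110011
  ((d & a) | c) = 00001111000011110011111100111111
  ((c | e) & ((d & a) | c)) = 00001111000011110001111100011111
  ~a = 11111111111111110000000000000000
  (~a & d) = 00110011001100110000000000000000
  (b | (~a & d)) = 00110011111111110000000011111111
  (((c | e) & ((d & a) | c)) | (b | (~a & d))) = 00111111111111110001111111111111

(((c | e) & ((d & a) | c)) | (b | (~a & d)))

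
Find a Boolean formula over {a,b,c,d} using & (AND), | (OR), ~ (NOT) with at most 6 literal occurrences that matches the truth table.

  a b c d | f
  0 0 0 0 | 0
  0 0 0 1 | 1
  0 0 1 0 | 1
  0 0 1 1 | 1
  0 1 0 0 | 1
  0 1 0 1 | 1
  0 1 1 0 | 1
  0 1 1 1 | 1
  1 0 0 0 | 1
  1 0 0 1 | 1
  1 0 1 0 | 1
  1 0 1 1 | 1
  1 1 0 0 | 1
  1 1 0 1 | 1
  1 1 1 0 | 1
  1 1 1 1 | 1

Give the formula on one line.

  (d | a) = 0101010111111111
  ((d | a) | c) = 0111011111111111
  (((d | a) | c) | b) = 0111111111111111

(((d | a) | c) | b)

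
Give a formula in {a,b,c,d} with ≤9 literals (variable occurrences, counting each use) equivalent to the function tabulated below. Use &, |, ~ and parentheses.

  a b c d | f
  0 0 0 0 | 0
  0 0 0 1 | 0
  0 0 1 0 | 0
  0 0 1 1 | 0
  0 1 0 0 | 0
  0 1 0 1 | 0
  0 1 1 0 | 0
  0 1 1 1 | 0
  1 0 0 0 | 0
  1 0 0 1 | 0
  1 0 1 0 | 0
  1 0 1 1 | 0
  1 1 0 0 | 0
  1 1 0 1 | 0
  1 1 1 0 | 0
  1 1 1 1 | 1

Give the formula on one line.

(c & ((((d | (~a & ~d)) & (b | d)) & b) & a))

  ~a = 1111111100000000
  ~d = 1010101010101010
  (~a & ~d) = 1010101000000000
  (d | (~a & ~d)) = 1111111101010101
  (b | d) = 0101111101011111
  ((d | (~a & ~d)) & (b | d)) = 0101111101010101
  (((d | (~a & ~d)) & (b | d)) & b) = 0000111100000101
  ((((d | (~a & ~d)) & (b | d)) & b) & a) = 0000000000000101
  (c & ((((d | (~a & ~d)) & (b | d)) & b) & a)) = 0000000000000001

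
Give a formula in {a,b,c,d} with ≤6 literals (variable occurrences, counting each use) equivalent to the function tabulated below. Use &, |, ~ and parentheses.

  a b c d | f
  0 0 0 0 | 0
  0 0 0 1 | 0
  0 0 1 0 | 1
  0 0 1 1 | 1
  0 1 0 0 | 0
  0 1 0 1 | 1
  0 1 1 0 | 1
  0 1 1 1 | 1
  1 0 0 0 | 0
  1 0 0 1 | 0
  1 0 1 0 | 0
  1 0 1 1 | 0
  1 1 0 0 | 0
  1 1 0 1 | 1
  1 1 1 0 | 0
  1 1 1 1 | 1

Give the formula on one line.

((c & ~a) | (b & d))

  ~a = 1111111100000000
  (c & ~a) = 0011001100000000
  (b & d) = 0000010100000101
  ((c & ~a) | (b & d)) = 0011011100000101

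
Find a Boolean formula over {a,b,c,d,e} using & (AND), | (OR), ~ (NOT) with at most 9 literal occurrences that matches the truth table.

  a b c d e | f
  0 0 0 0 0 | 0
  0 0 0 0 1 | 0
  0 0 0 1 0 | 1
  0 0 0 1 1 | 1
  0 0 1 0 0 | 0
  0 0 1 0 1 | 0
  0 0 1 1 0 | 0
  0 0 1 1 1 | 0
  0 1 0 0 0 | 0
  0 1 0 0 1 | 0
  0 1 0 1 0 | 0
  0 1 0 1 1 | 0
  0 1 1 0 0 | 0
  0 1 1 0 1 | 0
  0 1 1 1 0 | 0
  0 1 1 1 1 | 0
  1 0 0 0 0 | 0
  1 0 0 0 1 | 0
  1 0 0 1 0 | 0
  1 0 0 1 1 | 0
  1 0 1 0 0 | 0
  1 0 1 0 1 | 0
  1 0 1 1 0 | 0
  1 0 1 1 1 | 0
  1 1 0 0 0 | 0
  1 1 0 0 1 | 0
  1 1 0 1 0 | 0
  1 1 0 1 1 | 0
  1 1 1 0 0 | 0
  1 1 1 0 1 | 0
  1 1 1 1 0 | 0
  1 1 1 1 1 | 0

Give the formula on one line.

((((~c | b) & ((~e & ~d) | ~b)) & ~a) & d)

  ~c = 11110000111100001111000011110000
  (~c | b) = 11110000111111111111000011111111
  ~e = 10101010101010101010101010101010
  ~d = 11001100110011001100110011001100
  (~e & ~d) = 10001000100010001000100010001000
  ~b = 11111111000000001111111100000000
  ((~e & ~d) | ~b) = 11111111100010001111111110001000
  ((~c | b) & ((~e & ~d) | ~b)) = 11110000100010001111000010001000
  ~a = 11111111111111110000000000000000
  (((~c | b) & ((~e & ~d) | ~b)) & ~a) = 11110000100010000000000000000000
  ((((~c | b) & ((~e & ~d) | ~b)) & ~a) & d) = 00110000000000000000000000000000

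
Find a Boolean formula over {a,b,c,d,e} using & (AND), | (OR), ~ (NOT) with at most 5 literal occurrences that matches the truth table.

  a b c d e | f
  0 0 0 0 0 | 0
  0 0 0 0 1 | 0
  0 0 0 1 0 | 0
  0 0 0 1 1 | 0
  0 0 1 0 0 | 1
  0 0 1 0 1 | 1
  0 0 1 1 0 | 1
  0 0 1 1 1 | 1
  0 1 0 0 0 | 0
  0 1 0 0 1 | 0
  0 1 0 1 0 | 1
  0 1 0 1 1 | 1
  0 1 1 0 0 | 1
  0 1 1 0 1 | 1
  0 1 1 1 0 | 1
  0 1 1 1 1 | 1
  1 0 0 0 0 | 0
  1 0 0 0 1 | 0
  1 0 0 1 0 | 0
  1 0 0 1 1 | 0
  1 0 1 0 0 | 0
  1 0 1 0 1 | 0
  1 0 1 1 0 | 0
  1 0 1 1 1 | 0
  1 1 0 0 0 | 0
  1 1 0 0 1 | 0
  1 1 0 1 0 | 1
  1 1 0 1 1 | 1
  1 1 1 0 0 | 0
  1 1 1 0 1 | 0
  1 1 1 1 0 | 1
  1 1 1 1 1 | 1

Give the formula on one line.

  ~a = 11111111111111110000000000000000
  (c & ~a) = 00001111000011110000000000000000
  (d & b) = 00000000001100110000000000110011
  ((c & ~a) | (d & b)) = 00001111001111110000000000110011

((c & ~a) | (d & b))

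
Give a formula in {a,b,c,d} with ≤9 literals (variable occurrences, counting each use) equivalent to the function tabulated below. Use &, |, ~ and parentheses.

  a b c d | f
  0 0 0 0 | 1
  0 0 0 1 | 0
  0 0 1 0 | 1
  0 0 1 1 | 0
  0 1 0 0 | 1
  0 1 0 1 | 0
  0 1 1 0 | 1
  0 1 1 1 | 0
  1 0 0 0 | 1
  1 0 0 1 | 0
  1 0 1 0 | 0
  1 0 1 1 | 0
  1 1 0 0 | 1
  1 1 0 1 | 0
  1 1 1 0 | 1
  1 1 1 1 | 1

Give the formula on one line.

((((~d & ~b) | b) & (~a | (b | ~c))) & (~d | (a & c)))

  ~d = 1010101010101010
  ~b = 1111000011110000
  (~d & ~b) = 1010000010100000
  ((~d & ~b) | b) = 1010111110101111
  ~a = 1111111100000000
  ~c = 1100110011001100
  (b | ~c) = 1100111111001111
  (~a | (b | ~c)) = 1111111111001111
  (((~d & ~b) | b) & (~a | (b | ~c))) = 1010111110001111
  (a & c) = 0000000000110011
  (~d | (a & c)) = 1010101010111011
  ((((~d & ~b) | b) & (~a | (b | ~c))) & (~d | (a & c))) = 1010101010001011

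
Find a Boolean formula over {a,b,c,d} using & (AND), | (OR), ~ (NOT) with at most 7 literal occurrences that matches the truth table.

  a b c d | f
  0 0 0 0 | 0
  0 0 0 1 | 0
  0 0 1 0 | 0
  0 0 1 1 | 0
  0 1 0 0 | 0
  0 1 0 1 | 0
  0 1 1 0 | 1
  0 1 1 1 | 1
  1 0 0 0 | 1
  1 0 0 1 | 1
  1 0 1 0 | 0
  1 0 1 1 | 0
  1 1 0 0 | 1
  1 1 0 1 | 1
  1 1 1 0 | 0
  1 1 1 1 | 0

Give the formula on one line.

(((~a & (a | b)) | ~c) & (c | a))

  ~a = 1111111100000000
  (a | b) = 0000111111111111
  (~a & (a | b)) = 0000111100000000
  ~c = 1100110011001100
  ((~a & (a | b)) | ~c) = 1100111111001100
  (c | a) = 0011001111111111
  (((~a & (a | b)) | ~c) & (c | a)) = 0000001111001100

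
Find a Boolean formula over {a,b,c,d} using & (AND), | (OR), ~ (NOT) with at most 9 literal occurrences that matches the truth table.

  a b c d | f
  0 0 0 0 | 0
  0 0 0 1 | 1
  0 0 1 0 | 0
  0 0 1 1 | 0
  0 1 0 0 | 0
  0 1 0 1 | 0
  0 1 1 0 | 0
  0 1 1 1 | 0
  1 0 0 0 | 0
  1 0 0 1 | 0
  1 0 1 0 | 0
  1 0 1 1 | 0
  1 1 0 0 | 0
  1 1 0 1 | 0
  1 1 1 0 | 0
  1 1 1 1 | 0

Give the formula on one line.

(((b & a) | ~b) & (~c & ((b | d) & ~a)))

  (b & a) = 0000000000001111
  ~b = 1111000011110000
  ((b & a) | ~b) = 1111000011111111
  ~c = 1100110011001100
  (b | d) = 0101111101011111
  ~a = 1111111100000000
  ((b | d) & ~a) = 0101111100000000
  (~c & ((b | d) & ~a)) = 0100110000000000
  (((b & a) | ~b) & (~c & ((b | d) & ~a))) = 0100000000000000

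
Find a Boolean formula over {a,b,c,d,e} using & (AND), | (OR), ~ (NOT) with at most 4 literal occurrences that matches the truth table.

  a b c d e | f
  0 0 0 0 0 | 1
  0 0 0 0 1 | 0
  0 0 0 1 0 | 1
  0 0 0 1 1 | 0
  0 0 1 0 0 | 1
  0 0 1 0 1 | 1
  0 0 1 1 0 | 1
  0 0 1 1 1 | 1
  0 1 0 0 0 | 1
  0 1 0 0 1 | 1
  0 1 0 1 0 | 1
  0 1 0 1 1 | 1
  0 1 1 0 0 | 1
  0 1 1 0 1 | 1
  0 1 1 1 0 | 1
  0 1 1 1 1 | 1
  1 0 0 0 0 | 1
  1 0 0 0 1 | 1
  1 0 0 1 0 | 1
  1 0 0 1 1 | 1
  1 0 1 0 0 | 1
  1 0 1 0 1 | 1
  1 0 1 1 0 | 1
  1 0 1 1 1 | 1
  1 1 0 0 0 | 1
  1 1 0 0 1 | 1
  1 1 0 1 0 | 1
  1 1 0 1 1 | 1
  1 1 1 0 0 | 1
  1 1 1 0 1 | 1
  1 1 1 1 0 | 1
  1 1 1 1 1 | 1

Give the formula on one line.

((~e | (a | c)) | b)

  ~e = 10101010101010101010101010101010
  (a | c) = 00001111000011111111111111111111
  (~e | (a | c)) = 10101111101011111111111111111111
  ((~e | (a | c)) | b) = 10101111111111111111111111111111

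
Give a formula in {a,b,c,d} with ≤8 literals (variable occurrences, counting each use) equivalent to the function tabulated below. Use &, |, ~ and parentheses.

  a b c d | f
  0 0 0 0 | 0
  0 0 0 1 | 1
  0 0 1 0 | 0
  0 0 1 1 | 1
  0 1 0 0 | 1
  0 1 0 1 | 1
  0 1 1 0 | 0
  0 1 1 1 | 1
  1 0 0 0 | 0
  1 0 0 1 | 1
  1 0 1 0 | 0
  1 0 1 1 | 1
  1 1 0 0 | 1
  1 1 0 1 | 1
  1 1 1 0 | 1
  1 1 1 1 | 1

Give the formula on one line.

  ~d = 1010101010101010
  (b & ~d) = 0000101000001010
  ~c = 1100110011001100
  (b & ~c) = 0000110000001100
  (a | d) = 0101010111111111
  ((b & ~c) | (a | d)) = 0101110111111111
  ((b & ~d) & ((b & ~c) | (a | d))) = 0000100000001010
  (d | ((b & ~d) & ((b & ~c) | (a | d)))) = 0101110101011111

(d | ((b & ~d) & ((b & ~c) | (a | d))))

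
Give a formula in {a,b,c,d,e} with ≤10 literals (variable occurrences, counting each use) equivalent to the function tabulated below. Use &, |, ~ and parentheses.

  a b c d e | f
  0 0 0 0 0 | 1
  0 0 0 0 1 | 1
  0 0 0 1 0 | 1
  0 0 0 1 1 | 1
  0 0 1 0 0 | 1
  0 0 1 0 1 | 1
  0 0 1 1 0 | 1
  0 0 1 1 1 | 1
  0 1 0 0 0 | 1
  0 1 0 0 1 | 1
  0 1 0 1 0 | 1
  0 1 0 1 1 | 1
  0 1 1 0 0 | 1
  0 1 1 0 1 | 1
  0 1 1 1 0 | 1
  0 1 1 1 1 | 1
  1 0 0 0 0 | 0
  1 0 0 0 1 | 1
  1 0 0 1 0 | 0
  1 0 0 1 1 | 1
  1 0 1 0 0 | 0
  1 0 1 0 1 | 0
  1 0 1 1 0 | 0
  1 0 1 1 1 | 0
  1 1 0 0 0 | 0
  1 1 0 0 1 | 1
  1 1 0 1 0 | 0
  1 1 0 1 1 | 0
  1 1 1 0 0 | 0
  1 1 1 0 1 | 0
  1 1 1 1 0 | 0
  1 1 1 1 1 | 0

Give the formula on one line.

((~c | ~a) & (~a | (e & ((~b | ~d) | (e & ~a)))))

  ~c = 11110000111100001111000011110000
  ~a = 11111111111111110000000000000000
  (~c | ~a) = 11111111111111111111000011110000
  ~b = 11111111000000001111111100000000
  ~d = 11001100110011001100110011001100
  (~b | ~d) = 11111111110011001111111111001100
  (e & ~a) = 01010101010101010000000000000000
  ((~b | ~d) | (e & ~a)) = 11111111110111011111111111001100
  (e & ((~b | ~d) | (e & ~a))) = 01010101010101010101010101000100
  (~a | (e & ((~b | ~d) | (e & ~a)))) = 11111111111111110101010101000100
  ((~c | ~a) & (~a | (e & ((~b | ~d) | (e & ~a))))) = 11111111111111110101000001000000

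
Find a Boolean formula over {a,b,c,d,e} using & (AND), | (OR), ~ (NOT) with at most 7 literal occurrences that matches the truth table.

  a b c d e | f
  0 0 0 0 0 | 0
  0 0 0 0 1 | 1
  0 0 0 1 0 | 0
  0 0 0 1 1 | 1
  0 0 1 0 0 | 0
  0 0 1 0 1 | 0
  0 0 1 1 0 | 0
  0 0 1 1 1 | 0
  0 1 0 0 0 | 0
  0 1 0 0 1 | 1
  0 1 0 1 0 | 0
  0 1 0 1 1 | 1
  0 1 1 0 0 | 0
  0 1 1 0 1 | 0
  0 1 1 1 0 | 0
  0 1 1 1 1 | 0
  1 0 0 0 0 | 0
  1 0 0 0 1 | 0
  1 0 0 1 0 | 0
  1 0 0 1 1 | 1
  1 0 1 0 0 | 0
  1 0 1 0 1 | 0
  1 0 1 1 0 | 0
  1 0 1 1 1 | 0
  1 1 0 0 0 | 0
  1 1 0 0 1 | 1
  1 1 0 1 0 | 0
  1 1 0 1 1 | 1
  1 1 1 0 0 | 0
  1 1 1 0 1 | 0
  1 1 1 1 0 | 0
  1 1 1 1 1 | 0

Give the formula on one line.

(((d | ~a) | b) & (e & ~c))

  ~a = 11111111111111110000000000000000
  (d | ~a) = 11111111111111110011001100110011
  ((d | ~a) | b) = 11111111111111110011001111111111
  ~c = 11110000111100001111000011110000
  (e & ~c) = 01010000010100000101000001010000
  (((d | ~a) | b) & (e & ~c)) = 01010000010100000001000001010000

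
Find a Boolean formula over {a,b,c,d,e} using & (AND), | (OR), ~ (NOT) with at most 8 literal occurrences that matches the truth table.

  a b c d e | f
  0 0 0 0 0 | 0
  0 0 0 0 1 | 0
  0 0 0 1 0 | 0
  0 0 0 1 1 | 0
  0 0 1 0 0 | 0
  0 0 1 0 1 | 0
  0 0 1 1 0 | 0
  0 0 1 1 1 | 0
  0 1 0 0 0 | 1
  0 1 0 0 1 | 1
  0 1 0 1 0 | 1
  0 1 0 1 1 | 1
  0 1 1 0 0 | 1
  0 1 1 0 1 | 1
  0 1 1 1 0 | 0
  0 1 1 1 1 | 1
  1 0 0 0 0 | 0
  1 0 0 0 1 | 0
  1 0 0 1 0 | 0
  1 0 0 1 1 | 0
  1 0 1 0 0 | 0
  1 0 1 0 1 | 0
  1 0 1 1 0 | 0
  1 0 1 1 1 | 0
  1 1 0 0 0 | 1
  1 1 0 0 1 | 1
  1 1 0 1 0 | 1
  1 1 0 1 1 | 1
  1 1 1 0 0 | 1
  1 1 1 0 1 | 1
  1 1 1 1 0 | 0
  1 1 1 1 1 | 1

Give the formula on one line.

  ~c = 11110000111100001111000011110000
  ~d = 11001100110011001100110011001100
  (~c | ~d) = 11111100111111001111110011111100
  (b | e) = 01010101111111110101010111111111
  ((~c | ~d) & (b | e)) = 01010100111111000101010011111100
  (((~c | ~d) & (b | e)) | e) = 01010101111111010101010111111101
  (b & (((~c | ~d) & (b | e)) | e)) = 00000000111111010000000011111101

(b & (((~c | ~d) & (b | e)) | e))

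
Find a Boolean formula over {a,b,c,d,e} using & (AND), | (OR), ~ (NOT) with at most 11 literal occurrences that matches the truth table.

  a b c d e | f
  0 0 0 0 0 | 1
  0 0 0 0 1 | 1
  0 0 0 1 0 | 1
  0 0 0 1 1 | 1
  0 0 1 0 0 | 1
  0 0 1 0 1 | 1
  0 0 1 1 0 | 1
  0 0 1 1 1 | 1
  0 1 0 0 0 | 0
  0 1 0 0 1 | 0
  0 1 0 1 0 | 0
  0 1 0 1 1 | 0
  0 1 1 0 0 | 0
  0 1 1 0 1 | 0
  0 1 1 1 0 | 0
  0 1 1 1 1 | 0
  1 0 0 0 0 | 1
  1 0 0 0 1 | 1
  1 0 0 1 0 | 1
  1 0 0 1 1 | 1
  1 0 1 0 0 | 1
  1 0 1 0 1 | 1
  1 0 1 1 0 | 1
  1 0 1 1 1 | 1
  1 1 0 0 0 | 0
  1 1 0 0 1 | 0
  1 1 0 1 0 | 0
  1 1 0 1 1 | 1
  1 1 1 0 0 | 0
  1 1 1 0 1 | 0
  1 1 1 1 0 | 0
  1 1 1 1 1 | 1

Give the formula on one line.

(~b | (((~d & (e & (c | ~e))) | (b & a)) & (d & e)))

  ~b = 11111111000000001111111100000000
  ~d = 11001100110011001100110011001100
  ~e = 10101010101010101010101010101010
  (c | ~e) = 10101111101011111010111110101111
  (e & (c | ~e)) = 00000101000001010000010100000101
  (~d & (e & (c | ~e))) = 00000100000001000000010000000100
  (b & a) = 00000000000000000000000011111111
  ((~d & (e & (c | ~e))) | (b & a)) = 00000100000001000000010011111111
  (d & e) = 00010001000100010001000100010001
  (((~d & (e & (c | ~e))) | (b & a)) & (d & e)) = 00000000000000000000000000010001
  (~b | (((~d & (e & (c | ~e))) | (b & a)) & (d & e))) = 11111111000000001111111100010001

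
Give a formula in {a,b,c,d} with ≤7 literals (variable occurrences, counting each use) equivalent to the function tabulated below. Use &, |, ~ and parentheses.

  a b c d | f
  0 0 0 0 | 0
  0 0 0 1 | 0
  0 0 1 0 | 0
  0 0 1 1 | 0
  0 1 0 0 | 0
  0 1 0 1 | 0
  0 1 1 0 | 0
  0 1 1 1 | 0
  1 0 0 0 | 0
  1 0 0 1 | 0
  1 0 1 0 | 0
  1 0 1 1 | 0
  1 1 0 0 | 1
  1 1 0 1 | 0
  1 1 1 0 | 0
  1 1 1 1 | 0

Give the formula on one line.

  ~d = 1010101010101010
  (c | ~d) = 1011101110111011
  (b & (c | ~d)) = 0000101100001011
  (b & a) = 0000000000001111
  ~c = 1100110011001100
  ((b & a) & ~c) = 0000000000001100
  ((b & (c | ~d)) & ((b & a) & ~c)) = 0000000000001000

((b & (c | ~d)) & ((b & a) & ~c))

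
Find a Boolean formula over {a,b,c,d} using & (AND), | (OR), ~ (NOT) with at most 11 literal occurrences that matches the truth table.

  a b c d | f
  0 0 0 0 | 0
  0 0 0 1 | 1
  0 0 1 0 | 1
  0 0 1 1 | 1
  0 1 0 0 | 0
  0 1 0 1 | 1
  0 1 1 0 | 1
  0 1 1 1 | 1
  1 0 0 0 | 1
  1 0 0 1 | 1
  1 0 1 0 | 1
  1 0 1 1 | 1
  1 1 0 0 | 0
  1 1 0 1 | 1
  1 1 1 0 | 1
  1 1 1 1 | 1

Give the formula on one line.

(((~a | b) & c) | (d | ((~d & (c | a)) & ~b)))

  ~a = 1111111100000000
  (~a | b) = 1111111100001111
  ((~a | b) & c) = 0011001100000011
  ~d = 1010101010101010
  (c | a) = 0011001111111111
  (~d & (c | a)) = 0010001010101010
  ~b = 1111000011110000
  ((~d & (c | a)) & ~b) = 0010000010100000
  (d | ((~d & (c | a)) & ~b)) = 0111010111110101
  (((~a | b) & c) | (d | ((~d & (c | a)) & ~b))) = 0111011111110111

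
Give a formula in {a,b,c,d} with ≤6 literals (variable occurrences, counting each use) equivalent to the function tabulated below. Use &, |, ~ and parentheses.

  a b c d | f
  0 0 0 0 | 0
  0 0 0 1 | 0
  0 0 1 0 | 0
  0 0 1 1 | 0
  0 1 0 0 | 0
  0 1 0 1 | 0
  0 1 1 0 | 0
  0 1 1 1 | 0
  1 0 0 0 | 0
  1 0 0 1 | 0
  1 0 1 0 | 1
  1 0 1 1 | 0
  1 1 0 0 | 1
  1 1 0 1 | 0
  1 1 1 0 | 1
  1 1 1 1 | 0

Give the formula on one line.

  ~d = 1010101010101010
  (a & ~d) = 0000000010101010
  ~a = 1111111100000000
  (~a | c) = 1111111100110011
  ((~a | c) | b) = 1111111100111111
  ((a & ~d) & ((~a | c) | b)) = 0000000000101010

((a & ~d) & ((~a | c) | b))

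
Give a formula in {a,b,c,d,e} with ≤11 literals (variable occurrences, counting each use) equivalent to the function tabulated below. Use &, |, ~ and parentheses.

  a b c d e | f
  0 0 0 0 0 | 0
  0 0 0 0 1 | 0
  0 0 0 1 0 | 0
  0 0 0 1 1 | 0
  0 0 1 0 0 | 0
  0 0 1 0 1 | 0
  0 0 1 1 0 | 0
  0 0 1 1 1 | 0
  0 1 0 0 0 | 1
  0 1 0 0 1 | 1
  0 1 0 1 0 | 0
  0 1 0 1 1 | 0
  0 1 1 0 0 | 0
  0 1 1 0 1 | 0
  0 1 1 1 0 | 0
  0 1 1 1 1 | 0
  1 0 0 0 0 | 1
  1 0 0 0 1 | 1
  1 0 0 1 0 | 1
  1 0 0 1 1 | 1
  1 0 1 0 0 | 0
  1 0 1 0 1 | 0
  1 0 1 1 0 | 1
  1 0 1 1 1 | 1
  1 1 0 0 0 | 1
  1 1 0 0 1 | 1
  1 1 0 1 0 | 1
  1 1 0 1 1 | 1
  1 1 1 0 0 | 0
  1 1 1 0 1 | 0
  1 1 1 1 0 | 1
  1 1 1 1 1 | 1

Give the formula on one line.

  ~d = 11001100110011001100110011001100
  (~d & a) = 00000000000000001100110011001100
  ~c = 11110000111100001111000011110000
  ((~d & a) & ~c) = 00000000000000001100000011000000
  (~c & b) = 00000000111100000000000011110000
  (~d & (~c & b)) = 00000000110000000000000011000000
  (d & a) = 00000000000000000011001100110011
  ((~d & (~c & b)) | (d & a)) = 00000000110000000011001111110011
  (((~d & a) & ~c) | ((~d & (~c & b)) | (d & a))) = 00000000110000001111001111110011

(((~d & a) & ~c) | ((~d & (~c & b)) | (d & a)))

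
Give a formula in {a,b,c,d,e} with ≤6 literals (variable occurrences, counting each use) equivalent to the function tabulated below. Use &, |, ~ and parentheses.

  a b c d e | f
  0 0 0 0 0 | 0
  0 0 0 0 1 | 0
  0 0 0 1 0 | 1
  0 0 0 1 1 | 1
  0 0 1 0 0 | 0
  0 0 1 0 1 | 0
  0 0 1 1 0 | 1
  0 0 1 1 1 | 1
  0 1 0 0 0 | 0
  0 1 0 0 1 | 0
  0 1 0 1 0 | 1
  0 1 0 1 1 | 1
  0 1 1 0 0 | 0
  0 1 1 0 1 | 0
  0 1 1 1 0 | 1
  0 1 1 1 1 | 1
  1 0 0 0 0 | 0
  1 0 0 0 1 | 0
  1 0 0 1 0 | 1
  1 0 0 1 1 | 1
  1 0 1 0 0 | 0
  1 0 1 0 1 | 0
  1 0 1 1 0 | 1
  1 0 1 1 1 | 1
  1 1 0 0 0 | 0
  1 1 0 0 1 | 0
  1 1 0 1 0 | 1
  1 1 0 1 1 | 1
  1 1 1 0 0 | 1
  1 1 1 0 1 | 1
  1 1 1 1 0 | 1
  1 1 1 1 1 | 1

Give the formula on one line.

(d | ((b & a) & c))

  (b & a) = 00000000000000000000000011111111
  ((b & a) & c) = 00000000000000000000000000001111
  (d | ((b & a) & c)) = 00110011001100110011001100111111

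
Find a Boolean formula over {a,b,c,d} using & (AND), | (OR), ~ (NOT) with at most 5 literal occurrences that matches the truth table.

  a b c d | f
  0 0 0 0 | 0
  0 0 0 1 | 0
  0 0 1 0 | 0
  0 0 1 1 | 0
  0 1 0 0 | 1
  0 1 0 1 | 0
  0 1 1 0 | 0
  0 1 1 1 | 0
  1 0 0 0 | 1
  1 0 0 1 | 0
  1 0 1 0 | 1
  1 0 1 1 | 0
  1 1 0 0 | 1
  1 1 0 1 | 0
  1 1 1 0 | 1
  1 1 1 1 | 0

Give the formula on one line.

(~d & ((b & ~c) | a))

  ~d = 1010101010101010
  ~c = 1100110011001100
  (b & ~c) = 0000110000001100
  ((b & ~c) | a) = 0000110011111111
  (~d & ((b & ~c) | a)) = 0000100010101010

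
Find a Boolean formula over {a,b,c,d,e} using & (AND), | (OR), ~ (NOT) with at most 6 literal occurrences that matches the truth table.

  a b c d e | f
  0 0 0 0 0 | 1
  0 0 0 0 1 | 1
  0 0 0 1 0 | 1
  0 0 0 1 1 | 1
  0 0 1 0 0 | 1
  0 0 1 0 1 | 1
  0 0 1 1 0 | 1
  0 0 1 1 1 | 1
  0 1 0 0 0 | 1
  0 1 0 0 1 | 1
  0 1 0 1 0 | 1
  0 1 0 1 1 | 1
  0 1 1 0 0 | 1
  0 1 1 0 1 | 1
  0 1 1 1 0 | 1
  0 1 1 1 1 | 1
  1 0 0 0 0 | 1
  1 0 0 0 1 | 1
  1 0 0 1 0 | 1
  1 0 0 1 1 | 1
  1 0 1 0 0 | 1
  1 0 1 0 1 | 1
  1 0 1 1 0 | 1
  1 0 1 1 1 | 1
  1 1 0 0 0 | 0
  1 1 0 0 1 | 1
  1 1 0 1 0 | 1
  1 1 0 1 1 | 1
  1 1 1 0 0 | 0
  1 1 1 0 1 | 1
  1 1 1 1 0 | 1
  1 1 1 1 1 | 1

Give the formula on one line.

  ~a = 11111111111111110000000000000000
  ~e = 10101010101010101010101010101010
  (~a & ~e) = 10101010101010100000000000000000
  ~b = 11111111000000001111111100000000
  (d | ~b) = 11111111001100111111111100110011
  ((d | ~b) | e) = 11111111011101111111111101110111
  ((~a & ~e) | ((d | ~b) | e)) = 11111111111111111111111101110111

((~a & ~e) | ((d | ~b) | e))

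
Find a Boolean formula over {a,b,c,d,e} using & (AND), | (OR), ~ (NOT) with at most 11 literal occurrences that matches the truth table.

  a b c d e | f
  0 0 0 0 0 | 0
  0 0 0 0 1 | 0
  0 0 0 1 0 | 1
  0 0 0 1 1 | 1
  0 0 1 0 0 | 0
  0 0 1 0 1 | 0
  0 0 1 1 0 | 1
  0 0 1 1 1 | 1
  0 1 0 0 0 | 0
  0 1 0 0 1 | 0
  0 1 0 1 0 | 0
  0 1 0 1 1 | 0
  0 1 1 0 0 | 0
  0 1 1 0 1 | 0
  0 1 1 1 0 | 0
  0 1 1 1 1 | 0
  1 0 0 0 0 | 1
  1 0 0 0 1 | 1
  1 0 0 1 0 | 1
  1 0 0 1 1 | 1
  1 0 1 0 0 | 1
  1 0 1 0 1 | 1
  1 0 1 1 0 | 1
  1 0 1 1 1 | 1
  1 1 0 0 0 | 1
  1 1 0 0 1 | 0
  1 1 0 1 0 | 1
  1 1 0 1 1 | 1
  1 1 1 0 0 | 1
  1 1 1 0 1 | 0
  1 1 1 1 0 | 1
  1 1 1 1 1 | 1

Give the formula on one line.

((((~e & a) | (~b | (d & (a | ~c)))) & a) | (d & ~b))

  ~e = 10101010101010101010101010101010
  (~e & a) = 00000000000000001010101010101010
  ~b = 11111111000000001111111100000000
  ~c = 11110000111100001111000011110000
  (a | ~c) = 11110000111100001111111111111111
  (d & (a | ~c)) = 00110000001100000011001100110011
  (~b | (d & (a | ~c))) = 11111111001100001111111100110011
  ((~e & a) | (~b | (d & (a | ~c)))) = 11111111001100001111111110111011
  (((~e & a) | (~b | (d & (a | ~c)))) & a) = 00000000000000001111111110111011
  (d & ~b) = 00110011000000000011001100000000
  ((((~e & a) | (~b | (d & (a | ~c)))) & a) | (d & ~b)) = 00110011000000001111111110111011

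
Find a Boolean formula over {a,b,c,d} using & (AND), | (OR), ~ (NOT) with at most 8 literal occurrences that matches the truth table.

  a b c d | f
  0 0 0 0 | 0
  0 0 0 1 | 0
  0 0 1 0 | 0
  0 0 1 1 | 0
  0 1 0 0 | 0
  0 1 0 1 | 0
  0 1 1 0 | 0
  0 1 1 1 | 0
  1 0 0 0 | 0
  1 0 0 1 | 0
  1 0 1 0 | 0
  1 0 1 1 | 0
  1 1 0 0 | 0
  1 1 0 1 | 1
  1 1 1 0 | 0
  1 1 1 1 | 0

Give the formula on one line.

(((~c & (~a | (c | (~d | b)))) & a) & (d | c))

  ~c = 1100110011001100
  ~a = 1111111100000000
  ~d = 1010101010101010
  (~d | b) = 1010111110101111
  (c | (~d | b)) = 1011111110111111
  (~a | (c | (~d | b))) = 1111111110111111
  (~c & (~a | (c | (~d | b)))) = 1100110010001100
  ((~c & (~a | (c | (~d | b)))) & a) = 0000000010001100
  (d | c) = 0111011101110111
  (((~c & (~a | (c | (~d | b)))) & a) & (d | c)) = 0000000000000100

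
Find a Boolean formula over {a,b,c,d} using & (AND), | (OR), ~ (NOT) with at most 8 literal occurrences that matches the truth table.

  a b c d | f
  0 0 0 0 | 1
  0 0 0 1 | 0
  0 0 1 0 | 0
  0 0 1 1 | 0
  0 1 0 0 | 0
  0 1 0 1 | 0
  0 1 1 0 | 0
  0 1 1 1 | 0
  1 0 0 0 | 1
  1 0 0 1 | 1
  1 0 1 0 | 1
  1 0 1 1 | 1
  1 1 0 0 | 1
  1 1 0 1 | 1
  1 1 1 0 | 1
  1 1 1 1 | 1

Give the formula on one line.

((((d | ~b) | c) & ((~c | a) & ~d)) | a)

  ~b = 1111000011110000
  (d | ~b) = 1111010111110101
  ((d | ~b) | c) = 1111011111110111
  ~c = 1100110011001100
  (~c | a) = 1100110011111111
  ~d = 1010101010101010
  ((~c | a) & ~d) = 1000100010101010
  (((d | ~b) | c) & ((~c | a) & ~d)) = 1000000010100010
  ((((d | ~b) | c) & ((~c | a) & ~d)) | a) = 1000000011111111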